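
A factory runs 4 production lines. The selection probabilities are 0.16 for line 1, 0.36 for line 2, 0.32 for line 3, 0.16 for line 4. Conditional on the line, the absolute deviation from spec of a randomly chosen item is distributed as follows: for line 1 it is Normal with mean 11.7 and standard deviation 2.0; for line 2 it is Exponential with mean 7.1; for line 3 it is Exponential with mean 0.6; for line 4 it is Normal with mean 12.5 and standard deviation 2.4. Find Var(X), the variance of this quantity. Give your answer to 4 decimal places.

41.1652

Per component, 1: μ=11.7, E[X²]=140.89; 2: μ=7.1, E[X²]=100.82; 3: μ=0.6, E[X²]=0.72; 4: μ=12.5, E[X²]=162.01.
E[X] = 0.16·11.7 + 0.36·7.1 + 0.32·0.6 + 0.16·12.5 = 6.62.
E[X²] = 0.16·140.89 + 0.36·100.82 + 0.32·0.72 + 0.16·162.01 = 84.9896.
Var(X) = E[X²] − (E[X])² = 84.9896 − 43.8244 = 41.1652.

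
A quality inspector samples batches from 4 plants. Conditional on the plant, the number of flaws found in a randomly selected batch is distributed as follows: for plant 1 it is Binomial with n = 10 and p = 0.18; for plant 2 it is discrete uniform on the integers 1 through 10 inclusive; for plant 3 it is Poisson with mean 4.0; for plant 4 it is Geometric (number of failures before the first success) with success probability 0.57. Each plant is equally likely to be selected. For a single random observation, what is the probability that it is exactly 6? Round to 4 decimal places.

0.0528

Conditional on each plant, P(X = 6): 1: 0.00322931; 2: 0.1; 3: 0.104196; 4: 0.00360318.
By total probability, P(X = 6) = 0.25·0.00322931 + 0.25·0.1 + 0.25·0.104196 + 0.25·0.00360318 = 0.052757.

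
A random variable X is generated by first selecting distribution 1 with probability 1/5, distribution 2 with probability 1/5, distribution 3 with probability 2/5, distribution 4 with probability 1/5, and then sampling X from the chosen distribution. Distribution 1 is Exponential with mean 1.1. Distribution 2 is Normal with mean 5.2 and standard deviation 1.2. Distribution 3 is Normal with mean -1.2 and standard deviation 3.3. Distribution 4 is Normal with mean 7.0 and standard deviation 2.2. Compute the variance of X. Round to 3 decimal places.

Per component, 1: μ=1.1, E[X²]=2.42; 2: μ=5.2, E[X²]=28.48; 3: μ=-1.2, E[X²]=12.33; 4: μ=7, E[X²]=53.84.
E[X] = 0.2·1.1 + 0.2·5.2 + 0.4·-1.2 + 0.2·7 = 2.18.
E[X²] = 0.2·2.42 + 0.2·28.48 + 0.4·12.33 + 0.2·53.84 = 21.88.
Var(X) = E[X²] − (E[X])² = 21.88 − 4.7524 = 17.1276.

17.128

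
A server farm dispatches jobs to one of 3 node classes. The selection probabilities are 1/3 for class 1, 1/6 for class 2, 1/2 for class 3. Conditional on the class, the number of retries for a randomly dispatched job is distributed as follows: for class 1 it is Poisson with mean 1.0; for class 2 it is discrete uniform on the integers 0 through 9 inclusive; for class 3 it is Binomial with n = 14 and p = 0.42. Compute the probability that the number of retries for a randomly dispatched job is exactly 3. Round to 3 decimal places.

Conditional on each class, P(X = 3): 1: 0.0613132; 2: 0.1; 3: 0.0673841.
By total probability, P(X = 3) = 0.333333·0.0613132 + 0.166667·0.1 + 0.5·0.0673841 = 0.0707964.

0.071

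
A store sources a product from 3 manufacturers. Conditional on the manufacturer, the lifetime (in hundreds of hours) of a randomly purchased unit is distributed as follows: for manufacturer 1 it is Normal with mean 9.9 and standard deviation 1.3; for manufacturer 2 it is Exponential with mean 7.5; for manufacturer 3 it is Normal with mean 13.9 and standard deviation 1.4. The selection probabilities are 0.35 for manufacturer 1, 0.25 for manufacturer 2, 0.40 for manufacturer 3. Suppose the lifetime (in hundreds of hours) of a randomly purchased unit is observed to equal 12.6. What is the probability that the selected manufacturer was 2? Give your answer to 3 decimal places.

0.067

Likelihoods f(12.6 | ·): 1: 0.0355041; 2: 0.0248499; 3: 0.18516.
Posterior ∝ prior × likelihood. Numerator for 2: 0.25·0.0248499 = 0.00621247.
Normalizing constant: 0.35·0.0355041 + 0.25·0.0248499 + 0.4·0.18516 = 0.092703.
P(2 | observation) = 0.00621247 / 0.092703 = 0.0670147.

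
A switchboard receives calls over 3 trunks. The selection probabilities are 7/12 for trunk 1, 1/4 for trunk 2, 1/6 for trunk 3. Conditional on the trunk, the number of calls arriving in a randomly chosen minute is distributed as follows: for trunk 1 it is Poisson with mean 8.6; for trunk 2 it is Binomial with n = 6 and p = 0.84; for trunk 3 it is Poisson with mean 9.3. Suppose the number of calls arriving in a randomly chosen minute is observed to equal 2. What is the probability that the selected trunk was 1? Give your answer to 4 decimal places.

0.6240

Likelihoods P(X=2 | ·): 1: 0.00680823; 2: 0.00693633; 3: 0.00395364.
Posterior ∝ prior × likelihood. Numerator for 1: 0.583333·0.00680823 = 0.00397147.
Normalizing constant: 0.583333·0.00680823 + 0.25·0.00693633 + 0.166667·0.00395364 = 0.00636449.
P(1 | observation) = 0.00397147 / 0.00636449 = 0.624004.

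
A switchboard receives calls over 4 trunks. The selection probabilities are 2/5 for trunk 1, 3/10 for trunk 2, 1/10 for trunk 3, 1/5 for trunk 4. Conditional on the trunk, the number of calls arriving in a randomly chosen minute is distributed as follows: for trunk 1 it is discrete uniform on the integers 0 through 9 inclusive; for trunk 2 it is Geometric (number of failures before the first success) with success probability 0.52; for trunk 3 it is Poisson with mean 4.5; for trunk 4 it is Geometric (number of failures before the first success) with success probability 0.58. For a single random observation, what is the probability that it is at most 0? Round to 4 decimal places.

0.3131

Conditional on each trunk, P(X ≤ 0): 1: 0.1; 2: 0.52; 3: 0.011109; 4: 0.58.
By total probability, P(X ≤ 0) = 0.4·0.1 + 0.3·0.52 + 0.1·0.011109 + 0.2·0.58 = 0.313111.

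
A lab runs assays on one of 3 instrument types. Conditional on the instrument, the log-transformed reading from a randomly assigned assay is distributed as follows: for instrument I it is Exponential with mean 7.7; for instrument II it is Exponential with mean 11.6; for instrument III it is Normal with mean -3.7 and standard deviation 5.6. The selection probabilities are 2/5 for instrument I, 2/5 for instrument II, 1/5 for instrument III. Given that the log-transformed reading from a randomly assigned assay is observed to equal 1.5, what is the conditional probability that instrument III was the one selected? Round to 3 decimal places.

0.112

Likelihoods f(1.5 | ·): I: 0.106882; II: 0.0757501; III: 0.0462901.
Posterior ∝ prior × likelihood. Numerator for III: 0.2·0.0462901 = 0.00925802.
Normalizing constant: 0.4·0.106882 + 0.4·0.0757501 + 0.2·0.0462901 = 0.082311.
P(III | observation) = 0.00925802 / 0.082311 = 0.112476.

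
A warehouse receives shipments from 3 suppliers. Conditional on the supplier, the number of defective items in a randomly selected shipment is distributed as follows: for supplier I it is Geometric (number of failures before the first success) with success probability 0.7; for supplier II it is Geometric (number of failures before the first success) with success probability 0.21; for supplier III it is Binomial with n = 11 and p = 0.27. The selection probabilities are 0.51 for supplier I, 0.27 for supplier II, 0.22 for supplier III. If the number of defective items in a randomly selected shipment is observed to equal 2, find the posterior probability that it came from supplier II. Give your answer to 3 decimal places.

Likelihoods P(X=2 | ·): I: 0.063; II: 0.131061; III: 0.236046.
Posterior ∝ prior × likelihood. Numerator for II: 0.27·0.131061 = 0.0353865.
Normalizing constant: 0.51·0.063 + 0.27·0.131061 + 0.22·0.236046 = 0.119447.
P(II | observation) = 0.0353865 / 0.119447 = 0.296254.

0.296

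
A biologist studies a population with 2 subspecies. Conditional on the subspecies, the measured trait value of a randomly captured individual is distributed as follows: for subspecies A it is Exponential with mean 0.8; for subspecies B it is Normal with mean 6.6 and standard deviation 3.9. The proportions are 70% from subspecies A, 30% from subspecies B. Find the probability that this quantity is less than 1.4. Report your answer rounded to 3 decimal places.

0.606

Conditional on each subspecies, P(X < 1.4): A: 0.826226; B: 0.0912112.
By total probability, P(X < 1.4) = 0.7·0.826226 + 0.3·0.0912112 = 0.605722.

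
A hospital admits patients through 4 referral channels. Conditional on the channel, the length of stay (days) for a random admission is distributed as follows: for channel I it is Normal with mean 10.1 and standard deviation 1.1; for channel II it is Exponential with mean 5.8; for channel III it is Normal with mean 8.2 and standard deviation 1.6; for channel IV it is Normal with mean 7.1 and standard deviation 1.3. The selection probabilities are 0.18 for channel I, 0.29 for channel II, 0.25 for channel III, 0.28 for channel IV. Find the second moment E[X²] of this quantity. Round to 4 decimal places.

For each component E[X²] = Var + (mean)², giving I: 103.22; II: 67.28; III: 69.8; IV: 52.1.
Overall E[X²] = 0.18·103.22 + 0.29·67.28 + 0.25·69.8 + 0.28·52.1 = 70.1288.

70.1288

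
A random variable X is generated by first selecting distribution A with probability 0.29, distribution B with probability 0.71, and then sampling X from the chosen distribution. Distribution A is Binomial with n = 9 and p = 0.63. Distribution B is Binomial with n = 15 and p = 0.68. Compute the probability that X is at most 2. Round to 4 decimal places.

0.0046

Conditional on each component, P(X ≤ 2): A: 0.0156858; B: 1.91545e-05.
By total probability, P(X ≤ 2) = 0.29·0.0156858 + 0.71·1.91545e-05 = 0.00456248.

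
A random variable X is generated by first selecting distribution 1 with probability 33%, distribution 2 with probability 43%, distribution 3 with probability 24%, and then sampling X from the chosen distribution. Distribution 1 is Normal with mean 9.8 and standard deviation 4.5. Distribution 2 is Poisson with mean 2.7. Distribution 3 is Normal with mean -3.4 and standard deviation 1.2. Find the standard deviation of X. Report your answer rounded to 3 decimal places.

Per component, 1: μ=9.8, E[X²]=116.29; 2: μ=2.7, E[X²]=9.99; 3: μ=-3.4, E[X²]=13.
E[X] = 0.33·9.8 + 0.43·2.7 + 0.24·-3.4 = 3.579.
E[X²] = 0.33·116.29 + 0.43·9.99 + 0.24·13 = 45.7914.
Var(X) = E[X²] − (E[X])² = 45.7914 − 12.8092 = 32.9822.
SD(X) = √32.9822 = 5.74301.

5.743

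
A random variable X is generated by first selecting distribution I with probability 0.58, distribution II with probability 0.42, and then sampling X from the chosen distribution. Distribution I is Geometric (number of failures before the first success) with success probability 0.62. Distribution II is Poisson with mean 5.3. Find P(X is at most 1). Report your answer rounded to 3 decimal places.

0.509

Conditional on each component, P(X ≤ 1): I: 0.8556; II: 0.031447.
By total probability, P(X ≤ 1) = 0.58·0.8556 + 0.42·0.031447 = 0.509456.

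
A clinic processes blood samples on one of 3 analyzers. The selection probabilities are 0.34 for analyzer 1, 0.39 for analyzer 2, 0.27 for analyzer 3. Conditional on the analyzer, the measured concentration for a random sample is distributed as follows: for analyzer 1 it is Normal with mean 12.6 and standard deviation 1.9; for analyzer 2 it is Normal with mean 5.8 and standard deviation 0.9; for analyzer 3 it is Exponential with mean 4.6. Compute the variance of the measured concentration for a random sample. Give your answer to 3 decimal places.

19.415

Per component, 1: μ=12.6, E[X²]=162.37; 2: μ=5.8, E[X²]=34.45; 3: μ=4.6, E[X²]=42.32.
E[X] = 0.34·12.6 + 0.39·5.8 + 0.27·4.6 = 7.788.
E[X²] = 0.34·162.37 + 0.39·34.45 + 0.27·42.32 = 80.0677.
Var(X) = E[X²] − (E[X])² = 80.0677 − 60.6529 = 19.4148.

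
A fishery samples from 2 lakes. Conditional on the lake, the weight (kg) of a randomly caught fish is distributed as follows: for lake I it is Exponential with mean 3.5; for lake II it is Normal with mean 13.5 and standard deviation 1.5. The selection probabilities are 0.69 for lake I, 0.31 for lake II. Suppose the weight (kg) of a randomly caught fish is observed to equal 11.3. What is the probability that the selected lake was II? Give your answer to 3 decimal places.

Likelihoods f(11.3 | ·): I: 0.0113183; II: 0.0907217.
Posterior ∝ prior × likelihood. Numerator for II: 0.31·0.0907217 = 0.0281237.
Normalizing constant: 0.69·0.0113183 + 0.31·0.0907217 = 0.0359333.
P(II | observation) = 0.0281237 / 0.0359333 = 0.782663.

0.783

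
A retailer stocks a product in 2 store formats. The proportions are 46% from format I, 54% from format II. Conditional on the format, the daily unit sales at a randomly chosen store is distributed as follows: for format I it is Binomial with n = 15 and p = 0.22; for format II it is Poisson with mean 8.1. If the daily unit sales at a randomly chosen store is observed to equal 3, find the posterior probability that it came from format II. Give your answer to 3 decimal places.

0.114

Likelihoods P(X=3 | ·): I: 0.245705; II: 0.0268855.
Posterior ∝ prior × likelihood. Numerator for II: 0.54·0.0268855 = 0.0145182.
Normalizing constant: 0.46·0.245705 + 0.54·0.0268855 = 0.127543.
P(II | observation) = 0.0145182 / 0.127543 = 0.11383.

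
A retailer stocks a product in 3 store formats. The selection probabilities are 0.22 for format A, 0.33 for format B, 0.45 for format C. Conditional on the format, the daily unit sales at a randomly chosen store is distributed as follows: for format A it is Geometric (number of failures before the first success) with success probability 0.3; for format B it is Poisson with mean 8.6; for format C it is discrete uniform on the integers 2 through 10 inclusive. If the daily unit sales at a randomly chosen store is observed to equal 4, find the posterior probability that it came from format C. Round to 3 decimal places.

Likelihoods P(X=4 | ·): A: 0.07203; B: 0.0419614; C: 0.111111.
Posterior ∝ prior × likelihood. Numerator for C: 0.45·0.111111 = 0.05.
Normalizing constant: 0.22·0.07203 + 0.33·0.0419614 + 0.45·0.111111 = 0.0796939.
P(C | observation) = 0.05 / 0.0796939 = 0.627401.

0.627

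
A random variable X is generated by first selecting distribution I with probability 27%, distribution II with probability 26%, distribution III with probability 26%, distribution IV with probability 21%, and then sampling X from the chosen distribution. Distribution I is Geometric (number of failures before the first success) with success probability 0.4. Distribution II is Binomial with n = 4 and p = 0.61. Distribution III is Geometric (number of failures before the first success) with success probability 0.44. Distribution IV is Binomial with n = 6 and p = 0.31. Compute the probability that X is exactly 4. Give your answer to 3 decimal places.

0.075

Conditional on each component, P(X = 4): I: 0.05184; II: 0.138458; III: 0.0432718; IV: 0.0659533.
By total probability, P(X = 4) = 0.27·0.05184 + 0.26·0.138458 + 0.26·0.0432718 + 0.21·0.0659533 = 0.0750968.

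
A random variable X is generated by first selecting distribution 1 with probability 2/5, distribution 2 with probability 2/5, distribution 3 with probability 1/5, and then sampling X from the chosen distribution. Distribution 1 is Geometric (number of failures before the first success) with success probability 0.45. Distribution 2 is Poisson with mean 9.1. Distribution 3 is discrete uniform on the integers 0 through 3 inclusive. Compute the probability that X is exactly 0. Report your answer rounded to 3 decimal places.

0.230

Conditional on each component, P(X = 0): 1: 0.45; 2: 0.000111666; 3: 0.25.
By total probability, P(X = 0) = 0.4·0.45 + 0.4·0.000111666 + 0.2·0.25 = 0.230045.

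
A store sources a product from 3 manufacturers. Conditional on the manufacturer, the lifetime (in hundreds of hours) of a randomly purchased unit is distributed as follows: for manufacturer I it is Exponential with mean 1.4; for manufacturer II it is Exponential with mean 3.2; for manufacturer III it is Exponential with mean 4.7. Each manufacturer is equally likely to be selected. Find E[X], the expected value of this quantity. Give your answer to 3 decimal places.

3.100

Component means — I: 1.4; II: 3.2; III: 4.7.
E[X] = 0.333333·1.4 + 0.333333·3.2 + 0.333333·4.7 = 3.1.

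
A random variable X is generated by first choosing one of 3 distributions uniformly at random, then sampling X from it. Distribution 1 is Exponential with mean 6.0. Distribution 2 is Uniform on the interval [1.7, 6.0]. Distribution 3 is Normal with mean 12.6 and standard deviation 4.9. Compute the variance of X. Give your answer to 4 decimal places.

34.3775

Per component, 1: μ=6, E[X²]=72; 2: μ=3.85, E[X²]=16.3633; 3: μ=12.6, E[X²]=182.77.
E[X] = 0.333333·6 + 0.333333·3.85 + 0.333333·12.6 = 7.48333.
E[X²] = 0.333333·72 + 0.333333·16.3633 + 0.333333·182.77 = 90.3778.
Var(X) = E[X²] − (E[X])² = 90.3778 − 56.0003 = 34.3775.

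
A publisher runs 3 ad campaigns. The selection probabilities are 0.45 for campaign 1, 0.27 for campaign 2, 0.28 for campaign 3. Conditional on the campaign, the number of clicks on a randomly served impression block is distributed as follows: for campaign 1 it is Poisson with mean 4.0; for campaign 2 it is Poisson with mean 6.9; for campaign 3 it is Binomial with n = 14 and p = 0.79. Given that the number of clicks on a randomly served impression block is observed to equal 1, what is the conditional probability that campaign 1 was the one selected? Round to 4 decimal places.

Likelihoods P(X=1 | ·): 1: 0.0732626; 2: 0.00695372; 3: 1.70846e-08.
Posterior ∝ prior × likelihood. Numerator for 1: 0.45·0.0732626 = 0.0329681.
Normalizing constant: 0.45·0.0732626 + 0.27·0.00695372 + 0.28·1.70846e-08 = 0.0348457.
P(1 | observation) = 0.0329681 / 0.0348457 = 0.946119.

0.9461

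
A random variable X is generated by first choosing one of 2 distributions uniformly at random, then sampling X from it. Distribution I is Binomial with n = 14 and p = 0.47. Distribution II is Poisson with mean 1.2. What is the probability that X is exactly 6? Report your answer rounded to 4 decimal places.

Conditional on each component, P(X = 6): I: 0.201535; II: 0.00124911.
By total probability, P(X = 6) = 0.5·0.201535 + 0.5·0.00124911 = 0.101392.

0.1014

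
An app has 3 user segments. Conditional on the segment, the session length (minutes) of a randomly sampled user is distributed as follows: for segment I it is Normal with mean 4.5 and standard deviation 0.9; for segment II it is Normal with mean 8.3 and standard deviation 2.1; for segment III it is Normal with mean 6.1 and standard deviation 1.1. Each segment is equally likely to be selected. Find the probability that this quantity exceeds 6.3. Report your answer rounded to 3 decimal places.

0.427

Conditional on each segment, P(X > 6.3): I: 0.0227501; II: 0.829548; III: 0.427863.
By total probability, P(X > 6.3) = 0.333333·0.0227501 + 0.333333·0.829548 + 0.333333·0.427863 = 0.42672.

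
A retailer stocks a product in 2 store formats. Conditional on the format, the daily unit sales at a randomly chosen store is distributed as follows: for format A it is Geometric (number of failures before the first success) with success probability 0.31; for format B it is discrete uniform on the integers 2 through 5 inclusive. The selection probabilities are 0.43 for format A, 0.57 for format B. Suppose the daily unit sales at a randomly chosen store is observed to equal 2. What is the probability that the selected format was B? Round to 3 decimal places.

Likelihoods P(X=2 | ·): A: 0.147591; B: 0.25.
Posterior ∝ prior × likelihood. Numerator for B: 0.57·0.25 = 0.1425.
Normalizing constant: 0.43·0.147591 + 0.57·0.25 = 0.205964.
P(B | observation) = 0.1425 / 0.205964 = 0.691868.

0.692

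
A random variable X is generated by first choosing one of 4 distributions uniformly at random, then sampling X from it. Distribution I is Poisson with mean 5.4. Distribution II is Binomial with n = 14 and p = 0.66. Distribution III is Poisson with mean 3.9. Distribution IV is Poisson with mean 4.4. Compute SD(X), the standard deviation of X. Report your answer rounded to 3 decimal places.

Per component, I: μ=5.4, E[X²]=34.56; II: μ=9.24, E[X²]=88.5192; III: μ=3.9, E[X²]=19.11; IV: μ=4.4, E[X²]=23.76.
E[X] = 0.25·5.4 + 0.25·9.24 + 0.25·3.9 + 0.25·4.4 = 5.735.
E[X²] = 0.25·34.56 + 0.25·88.5192 + 0.25·19.11 + 0.25·23.76 = 41.4873.
Var(X) = E[X²] − (E[X])² = 41.4873 − 32.8902 = 8.59708.
SD(X) = √8.59708 = 2.93208.

2.932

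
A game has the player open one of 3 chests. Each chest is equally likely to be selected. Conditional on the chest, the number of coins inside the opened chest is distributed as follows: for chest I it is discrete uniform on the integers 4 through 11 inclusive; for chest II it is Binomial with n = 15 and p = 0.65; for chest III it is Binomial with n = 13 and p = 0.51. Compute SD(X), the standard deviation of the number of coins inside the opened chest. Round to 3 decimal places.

2.387

Per component, I: μ=7.5, E[X²]=61.5; II: μ=9.75, E[X²]=98.475; III: μ=6.63, E[X²]=47.2056.
E[X] = 0.333333·7.5 + 0.333333·9.75 + 0.333333·6.63 = 7.96.
E[X²] = 0.333333·61.5 + 0.333333·98.475 + 0.333333·47.2056 = 69.0602.
Var(X) = E[X²] − (E[X])² = 69.0602 − 63.3616 = 5.6986.
SD(X) = √5.6986 = 2.38717.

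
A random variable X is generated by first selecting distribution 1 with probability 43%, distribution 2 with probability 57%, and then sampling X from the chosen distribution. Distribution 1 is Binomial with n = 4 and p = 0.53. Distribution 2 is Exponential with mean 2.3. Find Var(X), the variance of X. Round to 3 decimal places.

Per component, 1: μ=2.12, E[X²]=5.4908; 2: μ=2.3, E[X²]=10.58.
E[X] = 0.43·2.12 + 0.57·2.3 = 2.2226.
E[X²] = 0.43·5.4908 + 0.57·10.58 = 8.39164.
Var(X) = E[X²] − (E[X])² = 8.39164 − 4.93995 = 3.45169.

3.452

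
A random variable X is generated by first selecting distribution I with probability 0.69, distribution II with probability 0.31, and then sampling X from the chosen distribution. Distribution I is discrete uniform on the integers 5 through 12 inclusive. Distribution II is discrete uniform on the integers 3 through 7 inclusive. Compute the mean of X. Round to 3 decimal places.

Component means — I: 8.5; II: 5.
E[X] = 0.69·8.5 + 0.31·5 = 7.415.

7.415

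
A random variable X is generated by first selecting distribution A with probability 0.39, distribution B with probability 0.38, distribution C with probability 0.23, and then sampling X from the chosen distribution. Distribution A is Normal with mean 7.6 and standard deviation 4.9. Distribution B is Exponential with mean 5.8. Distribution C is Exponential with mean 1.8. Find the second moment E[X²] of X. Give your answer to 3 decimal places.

For each component E[X²] = Var + (mean)², giving A: 81.77; B: 67.28; C: 6.48.
Overall E[X²] = 0.39·81.77 + 0.38·67.28 + 0.23·6.48 = 58.9471.

58.947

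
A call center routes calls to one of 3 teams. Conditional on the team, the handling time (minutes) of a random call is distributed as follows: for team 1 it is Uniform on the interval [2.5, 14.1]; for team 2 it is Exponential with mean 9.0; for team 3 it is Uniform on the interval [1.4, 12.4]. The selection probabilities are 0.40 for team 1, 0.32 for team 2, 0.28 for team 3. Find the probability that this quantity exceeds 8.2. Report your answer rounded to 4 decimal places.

0.4390

Conditional on each team, P(X > 8.2): 1: 0.508621; 2: 0.402077; 3: 0.381818.
By total probability, P(X > 8.2) = 0.4·0.508621 + 0.32·0.402077 + 0.28·0.381818 = 0.439022.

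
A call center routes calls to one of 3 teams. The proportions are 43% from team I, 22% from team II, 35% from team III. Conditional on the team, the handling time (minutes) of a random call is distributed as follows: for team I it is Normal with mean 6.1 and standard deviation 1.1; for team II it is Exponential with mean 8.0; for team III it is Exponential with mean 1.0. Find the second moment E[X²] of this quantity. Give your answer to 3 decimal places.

For each component E[X²] = Var + (mean)², giving I: 38.42; II: 128; III: 2.
Overall E[X²] = 0.43·38.42 + 0.22·128 + 0.35·2 = 45.3806.

45.381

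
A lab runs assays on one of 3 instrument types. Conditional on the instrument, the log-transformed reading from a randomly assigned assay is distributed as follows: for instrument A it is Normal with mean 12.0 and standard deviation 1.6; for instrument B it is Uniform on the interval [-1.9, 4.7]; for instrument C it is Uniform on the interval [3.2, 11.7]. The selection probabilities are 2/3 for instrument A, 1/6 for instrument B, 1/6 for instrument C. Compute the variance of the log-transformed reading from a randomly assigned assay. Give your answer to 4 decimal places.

19.1166

Per component, A: μ=12, E[X²]=146.56; B: μ=1.4, E[X²]=5.59; C: μ=7.45, E[X²]=61.5233.
E[X] = 0.666667·12 + 0.166667·1.4 + 0.166667·7.45 = 9.475.
E[X²] = 0.666667·146.56 + 0.166667·5.59 + 0.166667·61.5233 = 108.892.
Var(X) = E[X²] − (E[X])² = 108.892 − 89.7756 = 19.1166.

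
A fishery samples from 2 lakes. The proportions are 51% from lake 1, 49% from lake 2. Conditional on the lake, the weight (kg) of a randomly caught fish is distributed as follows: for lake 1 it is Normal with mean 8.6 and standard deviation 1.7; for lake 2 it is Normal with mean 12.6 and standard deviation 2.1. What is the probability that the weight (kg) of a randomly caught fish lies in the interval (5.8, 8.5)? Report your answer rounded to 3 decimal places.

0.230

Conditional on each lake, P(5.8 < X < 8.5): 1: 0.426773; 2: 0.0248448.
By total probability, P(5.8 < X < 8.5) = 0.51·0.426773 + 0.49·0.0248448 = 0.229828.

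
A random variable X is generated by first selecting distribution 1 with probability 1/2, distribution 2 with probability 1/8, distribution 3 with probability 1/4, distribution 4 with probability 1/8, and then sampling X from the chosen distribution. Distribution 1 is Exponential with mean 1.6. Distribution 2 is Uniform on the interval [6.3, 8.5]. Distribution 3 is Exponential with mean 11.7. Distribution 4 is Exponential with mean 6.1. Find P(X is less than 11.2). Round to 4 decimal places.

Conditional on each component, P(X < 11.2): 1: 0.999088; 2: 1; 3: 0.616058; 4: 0.840556.
By total probability, P(X < 11.2) = 0.5·0.999088 + 0.125·1 + 0.25·0.616058 + 0.125·0.840556 = 0.883628.

0.8836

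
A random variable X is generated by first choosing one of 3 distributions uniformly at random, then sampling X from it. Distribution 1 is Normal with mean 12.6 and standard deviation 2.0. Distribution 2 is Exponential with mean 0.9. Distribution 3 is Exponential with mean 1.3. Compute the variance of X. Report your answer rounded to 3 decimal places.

31.582

Per component, 1: μ=12.6, E[X²]=162.76; 2: μ=0.9, E[X²]=1.62; 3: μ=1.3, E[X²]=3.38.
E[X] = 0.333333·12.6 + 0.333333·0.9 + 0.333333·1.3 = 4.93333.
E[X²] = 0.333333·162.76 + 0.333333·1.62 + 0.333333·3.38 = 55.92.
Var(X) = E[X²] − (E[X])² = 55.92 − 24.3378 = 31.5822.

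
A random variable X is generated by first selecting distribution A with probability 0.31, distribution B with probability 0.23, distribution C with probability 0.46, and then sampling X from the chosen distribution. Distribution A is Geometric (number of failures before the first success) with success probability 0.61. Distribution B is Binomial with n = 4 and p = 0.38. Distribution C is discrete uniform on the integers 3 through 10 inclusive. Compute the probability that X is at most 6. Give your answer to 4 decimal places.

Conditional on each component, P(X ≤ 6): A: 0.998628; B: 1; C: 0.5.
By total probability, P(X ≤ 6) = 0.31·0.998628 + 0.23·1 + 0.46·0.5 = 0.769575.

0.7696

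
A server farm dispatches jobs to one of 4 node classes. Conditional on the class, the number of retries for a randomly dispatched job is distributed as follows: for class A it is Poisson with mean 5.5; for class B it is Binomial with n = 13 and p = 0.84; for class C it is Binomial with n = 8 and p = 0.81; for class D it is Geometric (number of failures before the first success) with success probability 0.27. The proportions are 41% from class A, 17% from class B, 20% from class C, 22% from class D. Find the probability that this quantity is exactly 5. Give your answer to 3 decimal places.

0.109

Conditional on each class, P(X = 5): A: 0.171401; B: 0.000231172; C: 0.133929; D: 0.0559729.
By total probability, P(X = 5) = 0.41·0.171401 + 0.17·0.000231172 + 0.2·0.133929 + 0.22·0.0559729 = 0.109413.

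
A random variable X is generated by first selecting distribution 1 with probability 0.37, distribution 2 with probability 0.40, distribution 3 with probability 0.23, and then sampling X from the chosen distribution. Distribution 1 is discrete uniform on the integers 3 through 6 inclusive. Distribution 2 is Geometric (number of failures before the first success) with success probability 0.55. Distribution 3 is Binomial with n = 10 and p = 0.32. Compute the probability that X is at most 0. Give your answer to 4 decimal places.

Conditional on each component, P(X ≤ 0): 1: 0; 2: 0.55; 3: 0.0211392.
By total probability, P(X ≤ 0) = 0.37·0 + 0.4·0.55 + 0.23·0.0211392 = 0.224862.

0.2249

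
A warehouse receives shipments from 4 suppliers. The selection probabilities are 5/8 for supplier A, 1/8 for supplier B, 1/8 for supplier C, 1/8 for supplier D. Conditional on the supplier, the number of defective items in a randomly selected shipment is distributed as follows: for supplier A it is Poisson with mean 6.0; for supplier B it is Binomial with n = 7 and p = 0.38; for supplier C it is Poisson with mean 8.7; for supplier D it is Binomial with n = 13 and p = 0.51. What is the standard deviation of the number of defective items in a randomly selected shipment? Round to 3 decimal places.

Per component, A: μ=6, E[X²]=42; B: μ=2.66, E[X²]=8.7248; C: μ=8.7, E[X²]=84.39; D: μ=6.63, E[X²]=47.2056.
E[X] = 0.625·6 + 0.125·2.66 + 0.125·8.7 + 0.125·6.63 = 5.99875.
E[X²] = 0.625·42 + 0.125·8.7248 + 0.125·84.39 + 0.125·47.2056 = 43.7901.
Var(X) = E[X²] − (E[X])² = 43.7901 − 35.985 = 7.80505.
SD(X) = √7.80505 = 2.79375.

2.794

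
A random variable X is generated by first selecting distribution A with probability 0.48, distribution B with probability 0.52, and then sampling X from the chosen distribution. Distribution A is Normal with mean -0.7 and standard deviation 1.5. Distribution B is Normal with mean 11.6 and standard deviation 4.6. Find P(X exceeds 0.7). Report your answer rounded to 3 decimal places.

0.600

Conditional on each component, P(X > 0.7): A: 0.175324; B: 0.991095.
By total probability, P(X > 0.7) = 0.48·0.175324 + 0.52·0.991095 = 0.599525.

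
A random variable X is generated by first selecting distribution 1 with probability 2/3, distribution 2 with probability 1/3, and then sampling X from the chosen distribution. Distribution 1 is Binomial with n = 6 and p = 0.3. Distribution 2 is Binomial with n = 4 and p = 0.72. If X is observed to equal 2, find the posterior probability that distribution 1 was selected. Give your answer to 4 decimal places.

Likelihoods P(X=2 | ·): 1: 0.324135; 2: 0.243855.
Posterior ∝ prior × likelihood. Numerator for 1: 0.666667·0.324135 = 0.21609.
Normalizing constant: 0.666667·0.324135 + 0.333333·0.243855 = 0.297375.
P(1 | observation) = 0.21609 / 0.297375 = 0.726658.

0.7267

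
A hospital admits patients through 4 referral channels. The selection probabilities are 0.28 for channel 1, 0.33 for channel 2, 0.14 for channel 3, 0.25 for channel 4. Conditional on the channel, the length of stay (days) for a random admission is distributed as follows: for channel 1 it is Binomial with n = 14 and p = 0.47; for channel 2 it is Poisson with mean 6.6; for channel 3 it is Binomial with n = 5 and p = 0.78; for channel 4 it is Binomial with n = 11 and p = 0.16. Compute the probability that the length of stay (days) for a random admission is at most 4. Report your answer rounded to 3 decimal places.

Conditional on each channel, P(X ≤ 4): 1: 0.13218; 2: 0.212704; 3: 0.711283; 4: 0.979254.
By total probability, P(X ≤ 4) = 0.28·0.13218 + 0.33·0.212704 + 0.14·0.711283 + 0.25·0.979254 = 0.451596.

0.452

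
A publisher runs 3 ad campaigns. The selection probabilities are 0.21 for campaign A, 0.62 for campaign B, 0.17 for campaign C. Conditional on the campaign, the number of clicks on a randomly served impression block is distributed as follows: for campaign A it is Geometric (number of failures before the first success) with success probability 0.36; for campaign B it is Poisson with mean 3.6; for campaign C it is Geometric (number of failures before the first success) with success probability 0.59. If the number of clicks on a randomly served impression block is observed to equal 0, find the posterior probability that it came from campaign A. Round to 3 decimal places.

0.392

Likelihoods P(X=0 | ·): A: 0.36; B: 0.0273237; C: 0.59.
Posterior ∝ prior × likelihood. Numerator for A: 0.21·0.36 = 0.0756.
Normalizing constant: 0.21·0.36 + 0.62·0.0273237 + 0.17·0.59 = 0.192841.
P(A | observation) = 0.0756 / 0.192841 = 0.392033.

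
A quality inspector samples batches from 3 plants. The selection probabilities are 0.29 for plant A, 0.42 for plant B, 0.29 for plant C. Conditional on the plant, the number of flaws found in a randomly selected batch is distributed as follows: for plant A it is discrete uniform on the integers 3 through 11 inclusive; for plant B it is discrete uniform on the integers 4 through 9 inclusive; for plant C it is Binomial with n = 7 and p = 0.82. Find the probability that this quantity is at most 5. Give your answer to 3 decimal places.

0.343

Conditional on each plant, P(X ≤ 5): A: 0.333333; B: 0.333333; C: 0.367666.
By total probability, P(X ≤ 5) = 0.29·0.333333 + 0.42·0.333333 + 0.29·0.367666 = 0.34329.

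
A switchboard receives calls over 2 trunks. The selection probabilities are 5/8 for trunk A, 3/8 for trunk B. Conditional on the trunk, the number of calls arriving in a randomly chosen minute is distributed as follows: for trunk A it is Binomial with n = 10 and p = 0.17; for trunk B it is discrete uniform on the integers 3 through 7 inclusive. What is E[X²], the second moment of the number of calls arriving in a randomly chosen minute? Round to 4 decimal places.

For each component E[X²] = Var + (mean)², giving A: 4.301; B: 27.
Overall E[X²] = 0.625·4.301 + 0.375·27 = 12.8131.

12.8131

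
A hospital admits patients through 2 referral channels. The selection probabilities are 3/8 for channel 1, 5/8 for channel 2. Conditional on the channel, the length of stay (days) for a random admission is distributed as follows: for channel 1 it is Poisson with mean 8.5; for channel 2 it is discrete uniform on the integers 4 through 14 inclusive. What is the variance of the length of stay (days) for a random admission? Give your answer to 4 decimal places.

Per component, 1: μ=8.5, E[X²]=80.75; 2: μ=9, E[X²]=91.
E[X] = 0.375·8.5 + 0.625·9 = 8.8125.
E[X²] = 0.375·80.75 + 0.625·91 = 87.1562.
Var(X) = E[X²] − (E[X])² = 87.1562 − 77.6602 = 9.49609.

9.4961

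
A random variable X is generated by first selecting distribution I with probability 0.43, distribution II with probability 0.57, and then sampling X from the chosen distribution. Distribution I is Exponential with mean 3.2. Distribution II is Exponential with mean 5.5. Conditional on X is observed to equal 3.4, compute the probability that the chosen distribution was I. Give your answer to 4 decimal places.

0.4540

Likelihoods f(3.4 | ·): I: 0.107997; II: 0.0979861.
Posterior ∝ prior × likelihood. Numerator for I: 0.43·0.107997 = 0.0464388.
Normalizing constant: 0.43·0.107997 + 0.57·0.0979861 = 0.102291.
P(I | observation) = 0.0464388 / 0.102291 = 0.453988.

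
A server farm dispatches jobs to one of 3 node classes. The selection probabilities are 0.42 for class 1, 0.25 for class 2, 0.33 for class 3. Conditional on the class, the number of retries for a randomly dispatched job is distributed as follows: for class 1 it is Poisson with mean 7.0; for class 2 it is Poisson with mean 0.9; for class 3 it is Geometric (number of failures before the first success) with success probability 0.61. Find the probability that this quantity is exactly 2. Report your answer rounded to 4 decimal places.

Conditional on each class, P(X = 2): 1: 0.0223411; 2: 0.164661; 3: 0.092781.
By total probability, P(X = 2) = 0.42·0.0223411 + 0.25·0.164661 + 0.33·0.092781 = 0.0811662.

0.0812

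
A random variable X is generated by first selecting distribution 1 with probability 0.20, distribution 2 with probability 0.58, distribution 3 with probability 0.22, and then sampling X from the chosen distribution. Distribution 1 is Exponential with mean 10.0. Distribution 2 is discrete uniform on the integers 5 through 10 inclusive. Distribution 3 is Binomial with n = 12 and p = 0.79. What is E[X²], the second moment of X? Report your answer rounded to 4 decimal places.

94.5261

For each component E[X²] = Var + (mean)², giving 1: 200; 2: 59.1667; 3: 91.8612.
Overall E[X²] = 0.2·200 + 0.58·59.1667 + 0.22·91.8612 = 94.5261.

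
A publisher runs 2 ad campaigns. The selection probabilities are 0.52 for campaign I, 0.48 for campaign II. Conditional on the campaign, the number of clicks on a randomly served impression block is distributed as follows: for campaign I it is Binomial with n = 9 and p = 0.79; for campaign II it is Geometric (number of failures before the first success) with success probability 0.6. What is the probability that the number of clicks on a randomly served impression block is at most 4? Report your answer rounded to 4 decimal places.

0.4876

Conditional on each campaign, P(X ≤ 4): I: 0.024028; II: 0.98976.
By total probability, P(X ≤ 4) = 0.52·0.024028 + 0.48·0.98976 = 0.487579.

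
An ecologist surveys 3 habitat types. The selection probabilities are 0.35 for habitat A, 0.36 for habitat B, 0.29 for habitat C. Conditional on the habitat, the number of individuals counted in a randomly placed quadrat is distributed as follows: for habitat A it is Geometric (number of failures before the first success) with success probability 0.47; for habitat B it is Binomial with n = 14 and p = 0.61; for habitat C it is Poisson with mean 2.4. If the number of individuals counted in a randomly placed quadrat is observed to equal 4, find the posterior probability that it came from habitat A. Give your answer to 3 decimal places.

0.243

Likelihoods P(X=4 | ·): A: 0.0370853; B: 0.0112823; C: 0.125408.
Posterior ∝ prior × likelihood. Numerator for A: 0.35·0.0370853 = 0.0129798.
Normalizing constant: 0.35·0.0370853 + 0.36·0.0112823 + 0.29·0.125408 = 0.05341.
P(A | observation) = 0.0129798 / 0.05341 = 0.243023.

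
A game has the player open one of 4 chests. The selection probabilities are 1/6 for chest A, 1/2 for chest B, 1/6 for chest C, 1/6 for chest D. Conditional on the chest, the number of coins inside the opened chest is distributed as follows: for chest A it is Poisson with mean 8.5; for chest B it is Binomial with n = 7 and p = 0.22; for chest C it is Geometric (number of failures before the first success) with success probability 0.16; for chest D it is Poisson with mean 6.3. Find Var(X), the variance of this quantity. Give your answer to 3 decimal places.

Per component, A: μ=8.5, E[X²]=80.75; B: μ=1.54, E[X²]=3.5728; C: μ=5.25, E[X²]=60.375; D: μ=6.3, E[X²]=45.99.
E[X] = 0.166667·8.5 + 0.5·1.54 + 0.166667·5.25 + 0.166667·6.3 = 4.11167.
E[X²] = 0.166667·80.75 + 0.5·3.5728 + 0.166667·60.375 + 0.166667·45.99 = 32.9722.
Var(X) = E[X²] − (E[X])² = 32.9722 − 16.9058 = 16.0664.

16.066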